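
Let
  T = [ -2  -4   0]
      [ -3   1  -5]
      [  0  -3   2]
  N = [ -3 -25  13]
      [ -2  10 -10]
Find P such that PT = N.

Right-multiplying both sides by T⁻¹ gives P = NT⁻¹.
det T = 2, so T⁻¹ = [[-13/2, 4, 10], [3, -2, -5], [9/2, -3, -7]].
P = NT⁻¹ = [[-3, -25, 13], [-2, 10, -10]] · [[-13/2, 4, 10], [3, -2, -5], [9/2, -3, -7]] = [[3, -1, 4], [-2, 2, 0]].

P = [[3, -1, 4], [-2, 2, 0]]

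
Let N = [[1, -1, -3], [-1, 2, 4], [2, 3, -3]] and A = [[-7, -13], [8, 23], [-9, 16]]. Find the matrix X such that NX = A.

Left-multiplying both sides by N⁻¹ gives X = N⁻¹A.
N has determinant -2; N⁻¹ = [[9, 6, -1], [-5/2, -3/2, 1/2], [7/2, 5/2, -1/2]].
X = N⁻¹A = [[9, 6, -1], [-5/2, -3/2, 1/2], [7/2, 5/2, -1/2]] · [[-7, -13], [8, 23], [-9, 16]] = [[-6, 5], [1, 6], [0, 4]].

X = [[-6, 5], [1, 6], [0, 4]]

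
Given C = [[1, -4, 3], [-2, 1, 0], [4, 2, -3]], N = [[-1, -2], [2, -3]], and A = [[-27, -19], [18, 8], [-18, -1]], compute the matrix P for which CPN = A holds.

P = [[5, -2], [0, 0], [4, -1]]

Left-multiply by C⁻¹ and right-multiply by N⁻¹: P = C⁻¹AN⁻¹.
C has determinant -3; C⁻¹ = [[1, 2, 1], [2, 5, 2], [8/3, 6, 7/3]].
det N = 7, so N⁻¹ = [[-3/7, 2/7], [-2/7, -1/7]].
C⁻¹A = [[-9, -4], [0, 0], [-6, -5]].
P = (C⁻¹A)N⁻¹ = [[5, -2], [0, 0], [4, -1]].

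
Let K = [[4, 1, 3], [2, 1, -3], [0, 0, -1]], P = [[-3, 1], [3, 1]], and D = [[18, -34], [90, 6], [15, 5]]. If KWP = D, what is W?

W = [[-4, -1], [-4, 5], [0, -5]]

Left-multiply by K⁻¹ and right-multiply by P⁻¹: W = K⁻¹DP⁻¹.
det K = -2; the adjugate gives K⁻¹ = [[1/2, -1/2, 3], [-1, 2, -9], [0, 0, -1]].
det P = -6; the adjugate gives P⁻¹ = [[-1/6, 1/6], [1/2, 1/2]].
K⁻¹D = [[9, -5], [27, 1], [-15, -5]].
W = (K⁻¹D)P⁻¹ = [[-4, -1], [-4, 5], [0, -5]].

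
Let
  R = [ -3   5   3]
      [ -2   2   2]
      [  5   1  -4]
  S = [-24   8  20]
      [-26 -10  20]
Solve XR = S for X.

Right-multiplying both sides by R⁻¹ gives X = SR⁻¹.
R has determinant 4; R⁻¹ = [[-5/2, 23/4, 1], [1/2, -3/4, 0], [-3, 7, 1]].
X = SR⁻¹ = [[-24, 8, 20], [-26, -10, 20]] · [[-5/2, 23/4, 1], [1/2, -3/4, 0], [-3, 7, 1]] = [[4, -4, -4], [0, -2, -6]].

X = [[4, -4, -4], [0, -2, -6]]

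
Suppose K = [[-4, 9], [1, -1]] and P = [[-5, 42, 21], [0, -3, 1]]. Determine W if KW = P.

W = [[-1, 3, 6], [-1, 6, 5]]

K is on the left of W, so left-multiply by K⁻¹: W = K⁻¹P.
det K = -5; the adjugate gives K⁻¹ = [[1/5, 9/5], [1/5, 4/5]].
W = K⁻¹P = [[1/5, 9/5], [1/5, 4/5]] · [[-5, 42, 21], [0, -3, 1]] = [[-1, 3, 6], [-1, 6, 5]].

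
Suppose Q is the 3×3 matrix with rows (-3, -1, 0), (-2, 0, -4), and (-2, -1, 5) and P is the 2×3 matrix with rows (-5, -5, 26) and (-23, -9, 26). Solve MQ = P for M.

Q is on the right of M, so right-multiply by Q⁻¹: M = PQ⁻¹.
det Q = -6, so Q⁻¹ = [[2/3, -5/6, -2/3], [-3, 5/2, 2], [-1/3, 1/6, 1/3]].
M = PQ⁻¹ = [[-5, -5, 26], [-23, -9, 26]] · [[2/3, -5/6, -2/3], [-3, 5/2, 2], [-1/3, 1/6, 1/3]] = [[3, -4, 2], [3, 1, 6]].

M = [[3, -4, 2], [3, 1, 6]]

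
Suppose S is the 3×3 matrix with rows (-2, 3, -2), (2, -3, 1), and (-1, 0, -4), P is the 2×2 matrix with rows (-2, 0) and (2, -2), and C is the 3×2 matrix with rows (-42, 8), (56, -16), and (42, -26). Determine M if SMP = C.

M = S⁻¹CP⁻¹ (apply S⁻¹ on the left and P⁻¹ on the right).
det S = 3, so S⁻¹ = [[4, 4, -1], [7/3, 2, -2/3], [-1, -1, 0]].
P has determinant 4; P⁻¹ = [[-1/2, 0], [-1/2, -1/2]].
S⁻¹C = [[14, -6], [-14, 4], [-14, 8]].
M = (S⁻¹C)P⁻¹ = [[-4, 3], [5, -2], [3, -4]].

M = [[-4, 3], [5, -2], [3, -4]]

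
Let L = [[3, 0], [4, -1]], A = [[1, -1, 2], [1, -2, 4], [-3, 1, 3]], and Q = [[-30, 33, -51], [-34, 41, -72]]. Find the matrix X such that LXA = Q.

X = [[-4, -3, 1], [1, -1, 2]]

Isolating X: multiply by L⁻¹ from the left and A⁻¹ from the right, so X = L⁻¹QA⁻¹.
L has determinant -3; L⁻¹ = [[1/3, 0], [4/3, -1]].
A has determinant -5; A⁻¹ = [[2, -1, 0], [3, -9/5, 2/5], [1, -2/5, 1/5]].
L⁻¹Q = [[-10, 11, -17], [-6, 3, 4]].
X = (L⁻¹Q)A⁻¹ = [[-4, -3, 1], [1, -1, 2]].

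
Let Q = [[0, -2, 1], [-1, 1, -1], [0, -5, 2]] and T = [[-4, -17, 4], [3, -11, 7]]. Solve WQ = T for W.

W = [[-2, 4, 5], [4, -3, 0]]

Right-multiplying both sides by Q⁻¹ gives W = TQ⁻¹.
det Q = 1, so Q⁻¹ = [[-3, -1, 1], [2, 0, -1], [5, 0, -2]].
W = TQ⁻¹ = [[-4, -17, 4], [3, -11, 7]] · [[-3, -1, 1], [2, 0, -1], [5, 0, -2]] = [[-2, 4, 5], [4, -3, 0]].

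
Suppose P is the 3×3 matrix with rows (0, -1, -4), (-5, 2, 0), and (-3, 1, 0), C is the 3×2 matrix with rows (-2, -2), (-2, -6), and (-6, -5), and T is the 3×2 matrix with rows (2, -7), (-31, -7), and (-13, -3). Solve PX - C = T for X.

X = [[5, 3], [-4, 1], [1, 2]]

PX = T + C = [[0, -9], [-33, -13], [-19, -8]].
Left-multiplying both sides by P⁻¹ gives X = P⁻¹(T + C).
det P = -4, so P⁻¹ = [[0, 1, -2], [0, 3, -5], [-1/4, -3/4, 5/4]].
X = P⁻¹(T + C) = [[5, 3], [-4, 1], [1, 2]].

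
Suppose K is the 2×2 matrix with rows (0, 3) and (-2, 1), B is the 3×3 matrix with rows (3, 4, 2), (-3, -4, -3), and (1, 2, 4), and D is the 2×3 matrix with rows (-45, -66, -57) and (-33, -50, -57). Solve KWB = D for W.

W = [[-1, -3, 3], [-5, -1, -3]]

Left-multiply by K⁻¹ and right-multiply by B⁻¹: W = K⁻¹DB⁻¹.
K has determinant 6; K⁻¹ = [[1/6, -1/2], [1/3, 0]].
det B = 2; the adjugate gives B⁻¹ = [[-5, -6, -2], [9/2, 5, 3/2], [-1, -1, 0]].
K⁻¹D = [[9, 14, 19], [-15, -22, -19]].
W = (K⁻¹D)B⁻¹ = [[-1, -3, 3], [-5, -1, -3]].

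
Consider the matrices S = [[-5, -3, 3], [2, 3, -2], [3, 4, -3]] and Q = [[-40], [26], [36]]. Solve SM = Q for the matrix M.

M = [[5], [6], [1]]

S is on the left of M, so left-multiply by S⁻¹: M = S⁻¹Q.
S has determinant 2; S⁻¹ = [[-1/2, 3/2, -3/2], [0, 3, -2], [-1/2, 11/2, -9/2]].
M = S⁻¹Q = [[-1/2, 3/2, -3/2], [0, 3, -2], [-1/2, 11/2, -9/2]] · [[-40], [26], [36]] = [[5], [6], [1]].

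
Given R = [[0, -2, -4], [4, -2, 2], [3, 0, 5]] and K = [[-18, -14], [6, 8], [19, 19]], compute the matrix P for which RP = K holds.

P = [[3, -2], [5, -3], [2, 5]]

R is on the left of P, so left-multiply by R⁻¹: P = R⁻¹K.
R has determinant 4; R⁻¹ = [[-5/2, 5/2, -3], [-7/2, 3, -4], [3/2, -3/2, 2]].
P = R⁻¹K = [[-5/2, 5/2, -3], [-7/2, 3, -4], [3/2, -3/2, 2]] · [[-18, -14], [6, 8], [19, 19]] = [[3, -2], [5, -3], [2, 5]].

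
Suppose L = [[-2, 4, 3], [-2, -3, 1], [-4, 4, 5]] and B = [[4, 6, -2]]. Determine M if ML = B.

Since L sits to the right of M, M = BL⁻¹.
det L = 2, so L⁻¹ = [[-19/2, -4, 13/2], [3, 1, -2], [-10, -4, 7]].
M = BL⁻¹ = [[4, 6, -2]] · [[-19/2, -4, 13/2], [3, 1, -2], [-10, -4, 7]] = [[0, -2, 0]].

M = [[0, -2, 0]]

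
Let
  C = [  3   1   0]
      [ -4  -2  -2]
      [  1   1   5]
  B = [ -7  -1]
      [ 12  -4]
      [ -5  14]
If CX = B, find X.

C is on the left of X, so left-multiply by C⁻¹: X = C⁻¹B.
det C = -6, so C⁻¹ = [[4/3, 5/6, 1/3], [-3, -5/2, -1], [1/3, 1/3, 1/3]].
X = C⁻¹B = [[4/3, 5/6, 1/3], [-3, -5/2, -1], [1/3, 1/3, 1/3]] · [[-7, -1], [12, -4], [-5, 14]] = [[-1, 0], [-4, -1], [0, 3]].

X = [[-1, 0], [-4, -1], [0, 3]]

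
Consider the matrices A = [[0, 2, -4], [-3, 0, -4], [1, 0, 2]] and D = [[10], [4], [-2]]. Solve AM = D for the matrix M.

A is on the left of M, so left-multiply by A⁻¹: M = A⁻¹D.
A has determinant 4; A⁻¹ = [[0, -1, -2], [1/2, 1, 3], [0, 1/2, 3/2]].
M = A⁻¹D = [[0, -1, -2], [1/2, 1, 3], [0, 1/2, 3/2]] · [[10], [4], [-2]] = [[0], [3], [-1]].

M = [[0], [3], [-1]]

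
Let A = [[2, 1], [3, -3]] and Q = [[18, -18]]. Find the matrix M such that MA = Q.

Right-multiplying both sides by A⁻¹ gives M = QA⁻¹.
A has determinant -9; A⁻¹ = [[1/3, 1/9], [1/3, -2/9]].
M = QA⁻¹ = [[18, -18]] · [[1/3, 1/9], [1/3, -2/9]] = [[0, 6]].

M = [[0, 6]]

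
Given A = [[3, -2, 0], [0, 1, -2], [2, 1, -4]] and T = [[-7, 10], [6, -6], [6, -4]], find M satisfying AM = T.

A is on the left of M, so left-multiply by A⁻¹: M = A⁻¹T.
A has determinant 2; A⁻¹ = [[-1, -4, 2], [-2, -6, 3], [-1, -7/2, 3/2]].
M = A⁻¹T = [[-1, -4, 2], [-2, -6, 3], [-1, -7/2, 3/2]] · [[-7, 10], [6, -6], [6, -4]] = [[-5, 6], [-4, 4], [-5, 5]].

M = [[-5, 6], [-4, 4], [-5, 5]]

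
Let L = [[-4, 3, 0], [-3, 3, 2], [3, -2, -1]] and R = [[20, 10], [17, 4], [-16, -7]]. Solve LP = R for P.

P = [[-5, -4], [0, -2], [1, -1]]

Since L multiplies P on the left, P = L⁻¹R.
det L = 5, so L⁻¹ = [[1/5, 3/5, 6/5], [3/5, 4/5, 8/5], [-3/5, 1/5, -3/5]].
P = L⁻¹R = [[1/5, 3/5, 6/5], [3/5, 4/5, 8/5], [-3/5, 1/5, -3/5]] · [[20, 10], [17, 4], [-16, -7]] = [[-5, -4], [0, -2], [1, -1]].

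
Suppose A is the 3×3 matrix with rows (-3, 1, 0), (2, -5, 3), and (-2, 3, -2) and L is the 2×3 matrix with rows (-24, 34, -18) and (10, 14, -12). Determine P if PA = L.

P = [[4, -6, 0], [-6, -4, 0]]

Since A sits to the right of P, P = LA⁻¹.
det A = -5, so A⁻¹ = [[-1/5, -2/5, -3/5], [2/5, -6/5, -9/5], [4/5, -7/5, -13/5]].
P = LA⁻¹ = [[-24, 34, -18], [10, 14, -12]] · [[-1/5, -2/5, -3/5], [2/5, -6/5, -9/5], [4/5, -7/5, -13/5]] = [[4, -6, 0], [-6, -4, 0]].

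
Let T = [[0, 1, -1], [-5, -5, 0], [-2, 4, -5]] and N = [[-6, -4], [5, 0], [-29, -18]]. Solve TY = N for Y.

Y = [[0, -2], [-1, 2], [5, 6]]

T is on the left of Y, so left-multiply by T⁻¹: Y = T⁻¹N.
det T = 5, so T⁻¹ = [[5, 1/5, -1], [-5, -2/5, 1], [-6, -2/5, 1]].
Y = T⁻¹N = [[5, 1/5, -1], [-5, -2/5, 1], [-6, -2/5, 1]] · [[-6, -4], [5, 0], [-29, -18]] = [[0, -2], [-1, 2], [5, 6]].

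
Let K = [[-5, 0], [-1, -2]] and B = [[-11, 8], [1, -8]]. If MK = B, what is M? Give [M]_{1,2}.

-4

Since K sits to the right of M, M = BK⁻¹.
det K = 10, so K⁻¹ = [[-1/5, 0], [1/10, -1/2]].
M = BK⁻¹ = [[-11, 8], [1, -8]] · [[-1/5, 0], [1/10, -1/2]] = [[3, -4], [-1, 4]].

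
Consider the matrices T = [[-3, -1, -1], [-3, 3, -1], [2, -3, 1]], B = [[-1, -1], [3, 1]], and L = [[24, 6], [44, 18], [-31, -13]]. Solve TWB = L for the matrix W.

Left-multiply by T⁻¹ and right-multiply by B⁻¹: W = T⁻¹LB⁻¹.
T has determinant -4; T⁻¹ = [[0, -1, -1], [-1/4, 1/4, 0], [-3/4, 11/4, 3]].
det B = 2; the adjugate gives B⁻¹ = [[1/2, 1/2], [-3/2, -1/2]].
T⁻¹L = [[-13, -5], [5, 3], [10, 6]].
W = (T⁻¹L)B⁻¹ = [[1, -4], [-2, 1], [-4, 2]].

W = [[1, -4], [-2, 1], [-4, 2]]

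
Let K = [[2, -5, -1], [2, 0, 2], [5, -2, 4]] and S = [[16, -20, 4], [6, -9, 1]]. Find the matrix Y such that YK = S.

Y = [[4, 4, 0], [1, -3, 2]]

Right-multiplying both sides by K⁻¹ gives Y = SK⁻¹.
det K = 2, so K⁻¹ = [[2, 11, -5], [1, 13/2, -3], [-2, -21/2, 5]].
Y = SK⁻¹ = [[16, -20, 4], [6, -9, 1]] · [[2, 11, -5], [1, 13/2, -3], [-2, -21/2, 5]] = [[4, 4, 0], [1, -3, 2]].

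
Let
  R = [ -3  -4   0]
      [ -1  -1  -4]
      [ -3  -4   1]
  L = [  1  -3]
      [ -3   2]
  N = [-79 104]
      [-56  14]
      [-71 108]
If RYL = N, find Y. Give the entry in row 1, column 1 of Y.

2

Left-multiply by R⁻¹ and right-multiply by L⁻¹: Y = R⁻¹NL⁻¹.
det R = -1; the adjugate gives R⁻¹ = [[17, -4, -16], [-13, 3, 12], [-1, 0, 1]].
det L = -7, so L⁻¹ = [[-2/7, -3/7], [-3/7, -1/7]].
R⁻¹N = [[17, -16], [7, -14], [8, 4]].
Y = (R⁻¹N)L⁻¹ = [[2, -5], [4, -1], [-4, -4]].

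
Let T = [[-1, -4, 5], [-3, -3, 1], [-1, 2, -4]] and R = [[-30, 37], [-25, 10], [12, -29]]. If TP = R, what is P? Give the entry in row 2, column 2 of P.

-5

Since T multiplies P on the left, P = T⁻¹R.
det T = -3, so T⁻¹ = [[-10/3, 2, -11/3], [13/3, -3, 14/3], [3, -2, 3]].
P = T⁻¹R = [[-10/3, 2, -11/3], [13/3, -3, 14/3], [3, -2, 3]] · [[-30, 37], [-25, 10], [12, -29]] = [[6, 3], [1, -5], [-4, 4]].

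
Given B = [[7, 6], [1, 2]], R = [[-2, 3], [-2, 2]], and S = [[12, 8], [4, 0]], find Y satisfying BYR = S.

Left-multiply by B⁻¹ and right-multiply by R⁻¹: Y = B⁻¹SR⁻¹.
det B = 8; the adjugate gives B⁻¹ = [[1/4, -3/4], [-1/8, 7/8]].
det R = 2, so R⁻¹ = [[1, -3/2], [1, -1]].
B⁻¹S = [[0, 2], [2, -1]].
Y = (B⁻¹S)R⁻¹ = [[2, -2], [1, -2]].

Y = [[2, -2], [1, -2]]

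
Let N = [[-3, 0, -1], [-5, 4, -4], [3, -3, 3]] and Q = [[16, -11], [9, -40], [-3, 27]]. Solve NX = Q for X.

Left-multiplying both sides by N⁻¹ gives X = N⁻¹Q.
det N = -3, so N⁻¹ = [[0, -1, -4/3], [-1, 2, 7/3], [-1, 3, 4]].
X = N⁻¹Q = [[0, -1, -4/3], [-1, 2, 7/3], [-1, 3, 4]] · [[16, -11], [9, -40], [-3, 27]] = [[-5, 4], [-5, -6], [-1, -1]].

X = [[-5, 4], [-5, -6], [-1, -1]]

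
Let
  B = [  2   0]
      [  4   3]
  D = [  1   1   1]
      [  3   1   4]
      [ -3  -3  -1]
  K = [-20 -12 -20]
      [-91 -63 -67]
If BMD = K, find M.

M = [[-1, -2, 1], [4, -2, 5]]

M = B⁻¹KD⁻¹ (apply B⁻¹ on the left and D⁻¹ on the right).
B has determinant 6; B⁻¹ = [[1/2, 0], [-2/3, 1/3]].
D has determinant -4; D⁻¹ = [[-11/4, 1/2, -3/4], [9/4, -1/2, 1/4], [3/2, 0, 1/2]].
B⁻¹K = [[-10, -6, -10], [-17, -13, -9]].
M = (B⁻¹K)D⁻¹ = [[-1, -2, 1], [4, -2, 5]].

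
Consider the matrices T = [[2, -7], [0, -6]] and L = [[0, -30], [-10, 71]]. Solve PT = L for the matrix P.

P = [[0, 5], [-5, -6]]

T is on the right of P, so right-multiply by T⁻¹: P = LT⁻¹.
T has determinant -12; T⁻¹ = [[1/2, -7/12], [0, -1/6]].
P = LT⁻¹ = [[0, -30], [-10, 71]] · [[1/2, -7/12], [0, -1/6]] = [[0, 5], [-5, -6]].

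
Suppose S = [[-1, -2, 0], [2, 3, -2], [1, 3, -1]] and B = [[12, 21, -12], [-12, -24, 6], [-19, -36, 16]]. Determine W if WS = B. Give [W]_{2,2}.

Right-multiplying both sides by S⁻¹ gives W = BS⁻¹.
det S = -3, so S⁻¹ = [[-1, 2/3, -4/3], [0, -1/3, 2/3], [-1, -1/3, -1/3]].
W = BS⁻¹ = [[12, 21, -12], [-12, -24, 6], [-19, -36, 16]] · [[-1, 2/3, -4/3], [0, -1/3, 2/3], [-1, -1/3, -1/3]] = [[0, 5, 2], [6, -2, -2], [3, -6, -4]].

-2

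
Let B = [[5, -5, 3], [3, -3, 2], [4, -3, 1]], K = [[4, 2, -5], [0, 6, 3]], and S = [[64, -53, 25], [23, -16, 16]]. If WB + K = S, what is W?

W = [[5, 5, 5], [2, 3, 1]]

WB = S − K = [[60, -55, 30], [23, -22, 13]].
Since B sits to the right of W, W = (S − K)B⁻¹.
det B = -1, so B⁻¹ = [[-3, 4, 1], [-5, 7, 1], [-3, 5, 0]].
W = (S − K)B⁻¹ = [[5, 5, 5], [2, 3, 1]].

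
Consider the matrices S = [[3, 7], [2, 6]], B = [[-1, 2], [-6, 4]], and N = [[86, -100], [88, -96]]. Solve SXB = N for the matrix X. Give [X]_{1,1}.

Isolating X: multiply by S⁻¹ from the left and B⁻¹ from the right, so X = S⁻¹NB⁻¹.
S has determinant 4; S⁻¹ = [[3/2, -7/4], [-1/2, 3/4]].
det B = 8; the adjugate gives B⁻¹ = [[1/2, -1/4], [3/4, -1/8]].
S⁻¹N = [[-25, 18], [23, -22]].
X = (S⁻¹N)B⁻¹ = [[1, 4], [-5, -3]].

1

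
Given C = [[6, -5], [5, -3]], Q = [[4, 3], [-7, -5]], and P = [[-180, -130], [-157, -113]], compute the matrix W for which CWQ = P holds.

W = [[0, 5], [2, 2]]

Left-multiply by C⁻¹ and right-multiply by Q⁻¹: W = C⁻¹PQ⁻¹.
det C = 7, so C⁻¹ = [[-3/7, 5/7], [-5/7, 6/7]].
Q has determinant 1; Q⁻¹ = [[-5, -3], [7, 4]].
C⁻¹P = [[-35, -25], [-6, -4]].
W = (C⁻¹P)Q⁻¹ = [[0, 5], [2, 2]].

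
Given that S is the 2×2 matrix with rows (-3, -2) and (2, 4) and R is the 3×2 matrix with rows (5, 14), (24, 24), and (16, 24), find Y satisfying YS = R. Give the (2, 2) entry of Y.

3

Right-multiplying both sides by S⁻¹ gives Y = RS⁻¹.
det S = -8; the adjugate gives S⁻¹ = [[-1/2, -1/4], [1/4, 3/8]].
Y = RS⁻¹ = [[5, 14], [24, 24], [16, 24]] · [[-1/2, -1/4], [1/4, 3/8]] = [[1, 4], [-6, 3], [-2, 5]].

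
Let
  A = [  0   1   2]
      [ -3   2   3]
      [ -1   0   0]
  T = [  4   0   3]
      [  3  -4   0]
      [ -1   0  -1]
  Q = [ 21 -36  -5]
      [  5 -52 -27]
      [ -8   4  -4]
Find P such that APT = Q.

P = [[1, 1, -1], [-5, 5, 0], [2, 2, 1]]

Left-multiply by A⁻¹ and right-multiply by T⁻¹: P = A⁻¹QT⁻¹.
det A = 1; the adjugate gives A⁻¹ = [[0, 0, -1], [-3, 2, -6], [2, -1, 3]].
T has determinant 4; T⁻¹ = [[1, 0, 3], [3/4, -1/4, 9/4], [-1, 0, -4]].
A⁻¹Q = [[8, -4, 4], [-5, -20, -15], [13, -8, 5]].
P = (A⁻¹Q)T⁻¹ = [[1, 1, -1], [-5, 5, 0], [2, 2, 1]].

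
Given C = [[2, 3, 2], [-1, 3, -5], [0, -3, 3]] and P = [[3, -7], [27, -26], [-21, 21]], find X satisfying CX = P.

Since C multiplies X on the left, X = C⁻¹P.
det C = 3, so C⁻¹ = [[-2, -5, -7], [1, 2, 8/3], [1, 2, 3]].
X = C⁻¹P = [[-2, -5, -7], [1, 2, 8/3], [1, 2, 3]] · [[3, -7], [27, -26], [-21, 21]] = [[6, -3], [1, -3], [-6, 4]].

X = [[6, -3], [1, -3], [-6, 4]]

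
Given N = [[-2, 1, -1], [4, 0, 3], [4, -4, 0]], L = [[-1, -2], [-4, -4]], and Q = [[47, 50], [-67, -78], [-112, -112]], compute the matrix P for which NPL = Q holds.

Left-multiply by N⁻¹ and right-multiply by L⁻¹: P = N⁻¹QL⁻¹.
N has determinant 4; N⁻¹ = [[3, 1, 3/4], [3, 1, 1/2], [-4, -1, -1]].
det L = -4; the adjugate gives L⁻¹ = [[1, -1/2], [-1, 1/4]].
N⁻¹Q = [[-10, -12], [18, 16], [-9, -10]].
P = (N⁻¹Q)L⁻¹ = [[2, 2], [2, -5], [1, 2]].

P = [[2, 2], [2, -5], [1, 2]]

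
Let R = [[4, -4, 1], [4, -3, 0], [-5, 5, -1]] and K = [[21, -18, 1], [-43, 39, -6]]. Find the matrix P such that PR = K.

P = [[-4, 3, -5], [-3, -4, 3]]

Since R sits to the right of P, P = KR⁻¹.
det R = 1, so R⁻¹ = [[3, 1, 3], [4, 1, 4], [5, 0, 4]].
P = KR⁻¹ = [[21, -18, 1], [-43, 39, -6]] · [[3, 1, 3], [4, 1, 4], [5, 0, 4]] = [[-4, 3, -5], [-3, -4, 3]].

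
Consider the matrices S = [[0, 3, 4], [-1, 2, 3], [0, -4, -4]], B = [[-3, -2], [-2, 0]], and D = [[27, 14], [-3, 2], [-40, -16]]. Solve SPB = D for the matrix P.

P = [[-4, -4], [-1, -5], [-1, 3]]

P = S⁻¹DB⁻¹ (apply S⁻¹ on the left and B⁻¹ on the right).
det S = 4, so S⁻¹ = [[1, -1, 1/4], [-1, 0, -1], [1, 0, 3/4]].
det B = -4; the adjugate gives B⁻¹ = [[0, -1/2], [-1/2, 3/4]].
S⁻¹D = [[20, 8], [13, 2], [-3, 2]].
P = (S⁻¹D)B⁻¹ = [[-4, -4], [-1, -5], [-1, 3]].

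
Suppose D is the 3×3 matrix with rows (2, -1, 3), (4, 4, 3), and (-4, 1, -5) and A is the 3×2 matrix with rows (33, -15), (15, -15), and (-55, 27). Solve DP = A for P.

Left-multiplying both sides by D⁻¹ gives P = D⁻¹A.
det D = 6; the adjugate gives D⁻¹ = [[-23/6, -1/3, -5/2], [4/3, 1/3, 1], [10/3, 1/3, 2]].
P = D⁻¹A = [[-23/6, -1/3, -5/2], [4/3, 1/3, 1], [10/3, 1/3, 2]] · [[33, -15], [15, -15], [-55, 27]] = [[6, -5], [-6, 2], [5, -1]].

P = [[6, -5], [-6, 2], [5, -1]]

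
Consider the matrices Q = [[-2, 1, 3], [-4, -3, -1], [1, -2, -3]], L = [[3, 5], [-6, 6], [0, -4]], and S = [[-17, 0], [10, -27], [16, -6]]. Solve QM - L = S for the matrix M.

QM = S + L = [[-14, 5], [4, -21], [16, -10]].
Left-multiplying both sides by Q⁻¹ gives M = Q⁻¹(S + L).
det Q = 6; the adjugate gives Q⁻¹ = [[7/6, -1/2, 4/3], [-13/6, 1/2, -7/3], [11/6, -1/2, 5/3]].
M = Q⁻¹(S + L) = [[3, 3], [-5, 2], [-1, 3]].

M = [[3, 3], [-5, 2], [-1, 3]]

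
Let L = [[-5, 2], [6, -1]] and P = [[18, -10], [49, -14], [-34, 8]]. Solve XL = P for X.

Right-multiplying both sides by L⁻¹ gives X = PL⁻¹.
det L = -7, so L⁻¹ = [[1/7, 2/7], [6/7, 5/7]].
X = PL⁻¹ = [[18, -10], [49, -14], [-34, 8]] · [[1/7, 2/7], [6/7, 5/7]] = [[-6, -2], [-5, 4], [2, -4]].

X = [[-6, -2], [-5, 4], [2, -4]]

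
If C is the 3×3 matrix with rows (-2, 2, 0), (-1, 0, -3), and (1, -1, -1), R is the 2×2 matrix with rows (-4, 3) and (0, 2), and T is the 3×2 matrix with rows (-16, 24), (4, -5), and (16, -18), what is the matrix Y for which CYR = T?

Y = [[-5, 1], [-3, 4], [2, 0]]

Y = C⁻¹TR⁻¹ (apply C⁻¹ on the left and R⁻¹ on the right).
det C = -2, so C⁻¹ = [[3/2, -1, 3], [2, -1, 3], [-1/2, 0, -1]].
det R = -8; the adjugate gives R⁻¹ = [[-1/4, 3/8], [0, 1/2]].
C⁻¹T = [[20, -13], [12, -1], [-8, 6]].
Y = (C⁻¹T)R⁻¹ = [[-5, 1], [-3, 4], [2, 0]].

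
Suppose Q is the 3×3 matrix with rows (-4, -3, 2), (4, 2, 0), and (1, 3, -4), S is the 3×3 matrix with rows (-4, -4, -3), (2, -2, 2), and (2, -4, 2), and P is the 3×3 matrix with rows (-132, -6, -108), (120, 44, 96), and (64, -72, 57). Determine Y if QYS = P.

Y = [[-5, -1, 1], [-2, 1, 5], [-1, 4, -4]]

Isolating Y: multiply by Q⁻¹ from the left and S⁻¹ from the right, so Y = Q⁻¹PS⁻¹.
det Q = 4, so Q⁻¹ = [[-2, -3/2, -1], [4, 7/2, 2], [5/2, 9/4, 1]].
det S = -4; the adjugate gives S⁻¹ = [[-1, -5, 7/2], [0, 1/2, -1/2], [1, 6, -4]].
Q⁻¹P = [[20, 18, 15], [20, -14, 18], [4, 12, 3]].
Y = (Q⁻¹P)S⁻¹ = [[-5, -1, 1], [-2, 1, 5], [-1, 4, -4]].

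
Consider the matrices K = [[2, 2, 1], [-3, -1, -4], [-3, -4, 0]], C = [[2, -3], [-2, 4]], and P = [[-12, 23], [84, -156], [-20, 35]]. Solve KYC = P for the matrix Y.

Y = [[3, 5], [-1, -5], [-5, 5]]

Isolating Y: multiply by K⁻¹ from the left and C⁻¹ from the right, so Y = K⁻¹PC⁻¹.
det K = 1; the adjugate gives K⁻¹ = [[-16, -4, -7], [12, 3, 5], [9, 2, 4]].
det C = 2, so C⁻¹ = [[2, 3/2], [1, 1]].
K⁻¹P = [[-4, 11], [8, -17], [-20, 35]].
Y = (K⁻¹P)C⁻¹ = [[3, 5], [-1, -5], [-5, 5]].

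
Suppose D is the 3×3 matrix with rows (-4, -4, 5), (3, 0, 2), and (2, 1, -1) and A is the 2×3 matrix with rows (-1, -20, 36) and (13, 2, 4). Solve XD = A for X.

X = [[6, 5, 4], [0, 3, 2]]

D is on the right of X, so right-multiply by D⁻¹: X = AD⁻¹.
det D = -5; the adjugate gives D⁻¹ = [[2/5, -1/5, 8/5], [-7/5, 6/5, -23/5], [-3/5, 4/5, -12/5]].
X = AD⁻¹ = [[-1, -20, 36], [13, 2, 4]] · [[2/5, -1/5, 8/5], [-7/5, 6/5, -23/5], [-3/5, 4/5, -12/5]] = [[6, 5, 4], [0, 3, 2]].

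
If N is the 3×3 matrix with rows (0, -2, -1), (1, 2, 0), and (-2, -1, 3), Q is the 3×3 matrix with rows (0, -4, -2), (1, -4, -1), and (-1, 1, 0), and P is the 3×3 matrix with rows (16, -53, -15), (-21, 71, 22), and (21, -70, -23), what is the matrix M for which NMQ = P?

Left-multiply by N⁻¹ and right-multiply by Q⁻¹: M = N⁻¹PQ⁻¹.
N has determinant 3; N⁻¹ = [[2, 7/3, 2/3], [-1, -2/3, -1/3], [1, 4/3, 2/3]].
det Q = 2; the adjugate gives Q⁻¹ = [[1/2, -1, -2], [1/2, -1, -1], [-3/2, 2, 2]].
N⁻¹P = [[-3, 13, 6], [-9, 29, 8], [2, -5, -1]].
M = (N⁻¹P)Q⁻¹ = [[-4, 2, 5], [-2, -4, 5], [0, 1, -1]].

M = [[-4, 2, 5], [-2, -4, 5], [0, 1, -1]]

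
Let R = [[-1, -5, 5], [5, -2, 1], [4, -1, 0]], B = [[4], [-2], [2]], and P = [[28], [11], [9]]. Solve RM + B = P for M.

RM = P − B = [[24], [13], [7]].
Since R multiplies M on the left, M = R⁻¹(P − B).
det R = -6, so R⁻¹ = [[-1/6, 5/6, -5/6], [-2/3, 10/3, -13/3], [-1/2, 7/2, -9/2]].
M = R⁻¹(P − B) = [[1], [-3], [2]].

M = [[1], [-3], [2]]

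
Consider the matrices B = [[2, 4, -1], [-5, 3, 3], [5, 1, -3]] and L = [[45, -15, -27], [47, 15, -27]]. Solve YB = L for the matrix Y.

Y = [[0, -6, 3], [6, -4, 3]]

Since B sits to the right of Y, Y = LB⁻¹.
B has determinant -4; B⁻¹ = [[3, -11/4, -15/4], [0, 1/4, 1/4], [5, -9/2, -13/2]].
Y = LB⁻¹ = [[45, -15, -27], [47, 15, -27]] · [[3, -11/4, -15/4], [0, 1/4, 1/4], [5, -9/2, -13/2]] = [[0, -6, 3], [6, -4, 3]].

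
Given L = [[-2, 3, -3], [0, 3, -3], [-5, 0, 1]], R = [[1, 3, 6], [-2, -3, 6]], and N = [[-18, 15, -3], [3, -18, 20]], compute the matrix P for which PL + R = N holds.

PL = N − R = [[-19, 12, -9], [5, -15, 14]].
Right-multiplying both sides by L⁻¹ gives P = (N − R)L⁻¹.
det L = -6, so L⁻¹ = [[-1/2, 1/2, 0], [-5/2, 17/6, 1], [-5/2, 5/2, 1]].
P = (N − R)L⁻¹ = [[2, 2, 3], [0, -5, -1]].

P = [[2, 2, 3], [0, -5, -1]]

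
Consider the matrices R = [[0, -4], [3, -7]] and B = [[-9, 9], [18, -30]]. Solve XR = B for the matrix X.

X = [[3, -3], [-3, 6]]

Right-multiplying both sides by R⁻¹ gives X = BR⁻¹.
det R = 12, so R⁻¹ = [[-7/12, 1/3], [-1/4, 0]].
X = BR⁻¹ = [[-9, 9], [18, -30]] · [[-7/12, 1/3], [-1/4, 0]] = [[3, -3], [-3, 6]].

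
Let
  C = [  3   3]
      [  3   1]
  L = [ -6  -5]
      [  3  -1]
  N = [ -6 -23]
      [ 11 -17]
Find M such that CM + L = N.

CM = N − L = [[0, -18], [8, -16]].
Since C multiplies M on the left, M = C⁻¹(N − L).
C has determinant -6; C⁻¹ = [[-1/6, 1/2], [1/2, -1/2]].
M = C⁻¹(N − L) = [[4, -5], [-4, -1]].

M = [[4, -5], [-4, -1]]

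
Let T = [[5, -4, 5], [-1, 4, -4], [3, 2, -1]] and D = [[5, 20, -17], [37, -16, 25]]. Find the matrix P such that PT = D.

P = [[-1, 2, 4], [3, -4, 6]]

T is on the right of P, so right-multiply by T⁻¹: P = DT⁻¹.
det T = 2, so T⁻¹ = [[2, 3, -2], [-13/2, -10, 15/2], [-7, -11, 8]].
P = DT⁻¹ = [[5, 20, -17], [37, -16, 25]] · [[2, 3, -2], [-13/2, -10, 15/2], [-7, -11, 8]] = [[-1, 2, 4], [3, -4, 6]].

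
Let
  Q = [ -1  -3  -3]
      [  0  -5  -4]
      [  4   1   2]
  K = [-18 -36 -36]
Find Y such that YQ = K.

Y = [[6, 3, -3]]

Q is on the right of Y, so right-multiply by Q⁻¹: Y = KQ⁻¹.
det Q = -6, so Q⁻¹ = [[1, -1/2, 1/2], [8/3, -5/3, 2/3], [-10/3, 11/6, -5/6]].
Y = KQ⁻¹ = [[-18, -36, -36]] · [[1, -1/2, 1/2], [8/3, -5/3, 2/3], [-10/3, 11/6, -5/6]] = [[6, 3, -3]].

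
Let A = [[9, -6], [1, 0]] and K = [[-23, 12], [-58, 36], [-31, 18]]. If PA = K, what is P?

Right-multiplying both sides by A⁻¹ gives P = KA⁻¹.
A has determinant 6; A⁻¹ = [[0, 1], [-1/6, 3/2]].
P = KA⁻¹ = [[-23, 12], [-58, 36], [-31, 18]] · [[0, 1], [-1/6, 3/2]] = [[-2, -5], [-6, -4], [-3, -4]].

P = [[-2, -5], [-6, -4], [-3, -4]]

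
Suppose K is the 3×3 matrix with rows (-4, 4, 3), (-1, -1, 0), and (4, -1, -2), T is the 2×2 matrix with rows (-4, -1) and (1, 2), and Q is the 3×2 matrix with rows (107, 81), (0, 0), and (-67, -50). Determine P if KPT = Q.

P = [[2, -5], [-2, 5], [-1, -3]]

P = K⁻¹QT⁻¹ (apply K⁻¹ on the left and T⁻¹ on the right).
K has determinant -1; K⁻¹ = [[-2, -5, -3], [2, 4, 3], [-5, -12, -8]].
T has determinant -7; T⁻¹ = [[-2/7, -1/7], [1/7, 4/7]].
K⁻¹Q = [[-13, -12], [13, 12], [1, -5]].
P = (K⁻¹Q)T⁻¹ = [[2, -5], [-2, 5], [-1, -3]].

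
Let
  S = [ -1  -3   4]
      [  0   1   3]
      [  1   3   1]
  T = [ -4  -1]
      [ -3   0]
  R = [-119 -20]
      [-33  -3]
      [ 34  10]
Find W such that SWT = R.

W = S⁻¹RT⁻¹ (apply S⁻¹ on the left and T⁻¹ on the right).
det S = -5, so S⁻¹ = [[8/5, -3, 13/5], [-3/5, 1, -3/5], [1/5, 0, 1/5]].
det T = -3; the adjugate gives T⁻¹ = [[0, -1/3], [-1, 4/3]].
S⁻¹R = [[-3, 3], [18, 3], [-17, -2]].
W = (S⁻¹R)T⁻¹ = [[-3, 5], [-3, -2], [2, 3]].

W = [[-3, 5], [-3, -2], [2, 3]]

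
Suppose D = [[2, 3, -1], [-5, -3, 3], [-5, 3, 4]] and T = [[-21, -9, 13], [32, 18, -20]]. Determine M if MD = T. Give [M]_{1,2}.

5

D is on the right of M, so right-multiply by D⁻¹: M = TD⁻¹.
D has determinant 3; D⁻¹ = [[-7, -5, 2], [5/3, 1, -1/3], [-10, -7, 3]].
M = TD⁻¹ = [[-21, -9, 13], [32, 18, -20]] · [[-7, -5, 2], [5/3, 1, -1/3], [-10, -7, 3]] = [[2, 5, 0], [6, -2, -2]].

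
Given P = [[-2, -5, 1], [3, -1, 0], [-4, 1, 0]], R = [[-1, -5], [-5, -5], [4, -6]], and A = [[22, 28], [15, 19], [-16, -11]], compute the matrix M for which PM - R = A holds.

PM = A + R = [[21, 23], [10, 14], [-12, -17]].
P is on the left of M, so left-multiply by P⁻¹: M = P⁻¹(A + R).
det P = -1; the adjugate gives P⁻¹ = [[0, -1, -1], [0, -4, -3], [1, -22, -17]].
M = P⁻¹(A + R) = [[2, 3], [-4, -5], [5, 4]].

M = [[2, 3], [-4, -5], [5, 4]]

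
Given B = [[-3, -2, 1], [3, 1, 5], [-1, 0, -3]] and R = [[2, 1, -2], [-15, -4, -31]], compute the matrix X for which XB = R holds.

X = [[-2, -3, -5], [-1, -6, 0]]

Since B sits to the right of X, X = RB⁻¹.
B has determinant 2; B⁻¹ = [[-3/2, -3, -11/2], [2, 5, 9], [1/2, 1, 3/2]].
X = RB⁻¹ = [[2, 1, -2], [-15, -4, -31]] · [[-3/2, -3, -11/2], [2, 5, 9], [1/2, 1, 3/2]] = [[-2, -3, -5], [-1, -6, 0]].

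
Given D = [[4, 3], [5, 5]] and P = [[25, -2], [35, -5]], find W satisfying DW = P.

Left-multiplying both sides by D⁻¹ gives W = D⁻¹P.
D has determinant 5; D⁻¹ = [[1, -3/5], [-1, 4/5]].
W = D⁻¹P = [[1, -3/5], [-1, 4/5]] · [[25, -2], [35, -5]] = [[4, 1], [3, -2]].

W = [[4, 1], [3, -2]]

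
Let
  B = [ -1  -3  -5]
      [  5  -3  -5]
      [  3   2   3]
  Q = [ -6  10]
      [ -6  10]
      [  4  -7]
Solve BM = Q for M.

B is on the left of M, so left-multiply by B⁻¹: M = B⁻¹Q.
det B = -6; the adjugate gives B⁻¹ = [[-1/6, 1/6, 0], [5, -2, 5], [-19/6, 7/6, -3]].
M = B⁻¹Q = [[-1/6, 1/6, 0], [5, -2, 5], [-19/6, 7/6, -3]] · [[-6, 10], [-6, 10], [4, -7]] = [[0, 0], [2, -5], [0, 1]].

M = [[0, 0], [2, -5], [0, 1]]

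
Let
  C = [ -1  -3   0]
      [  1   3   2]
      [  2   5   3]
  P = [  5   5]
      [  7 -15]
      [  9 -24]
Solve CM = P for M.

M = [[-2, -2], [-1, -1], [6, -5]]

C is on the left of M, so left-multiply by C⁻¹: M = C⁻¹P.
C has determinant -2; C⁻¹ = [[1/2, -9/2, 3], [-1/2, 3/2, -1], [1/2, 1/2, 0]].
M = C⁻¹P = [[1/2, -9/2, 3], [-1/2, 3/2, -1], [1/2, 1/2, 0]] · [[5, 5], [7, -15], [9, -24]] = [[-2, -2], [-1, -1], [6, -5]].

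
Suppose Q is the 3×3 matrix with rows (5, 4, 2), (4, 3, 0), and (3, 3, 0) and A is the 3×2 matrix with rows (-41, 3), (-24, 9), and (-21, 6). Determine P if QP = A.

P = [[-3, 3], [-4, -1], [-5, -4]]

Q is on the left of P, so left-multiply by Q⁻¹: P = Q⁻¹A.
det Q = 6; the adjugate gives Q⁻¹ = [[0, 1, -1], [0, -1, 4/3], [1/2, -1/2, -1/6]].
P = Q⁻¹A = [[0, 1, -1], [0, -1, 4/3], [1/2, -1/2, -1/6]] · [[-41, 3], [-24, 9], [-21, 6]] = [[-3, 3], [-4, -1], [-5, -4]].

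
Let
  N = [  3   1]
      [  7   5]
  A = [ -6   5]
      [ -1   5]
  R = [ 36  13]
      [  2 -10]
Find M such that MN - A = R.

MN = R + A = [[30, 18], [1, -5]].
N is on the right of M, so right-multiply by N⁻¹: M = (R + A)N⁻¹.
N has determinant 8; N⁻¹ = [[5/8, -1/8], [-7/8, 3/8]].
M = (R + A)N⁻¹ = [[3, 3], [5, -2]].

M = [[3, 3], [5, -2]]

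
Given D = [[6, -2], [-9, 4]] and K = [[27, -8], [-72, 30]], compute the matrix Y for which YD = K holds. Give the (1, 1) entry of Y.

6

D is on the right of Y, so right-multiply by D⁻¹: Y = KD⁻¹.
det D = 6, so D⁻¹ = [[2/3, 1/3], [3/2, 1]].
Y = KD⁻¹ = [[27, -8], [-72, 30]] · [[2/3, 1/3], [3/2, 1]] = [[6, 1], [-3, 6]].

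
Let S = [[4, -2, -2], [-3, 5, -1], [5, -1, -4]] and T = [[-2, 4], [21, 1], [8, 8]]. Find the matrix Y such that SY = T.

Y = [[-2, -1], [2, -1], [-5, -3]]

Left-multiplying both sides by S⁻¹ gives Y = S⁻¹T.
det S = -6, so S⁻¹ = [[7/2, 1, -2], [17/6, 1, -5/3], [11/3, 1, -7/3]].
Y = S⁻¹T = [[7/2, 1, -2], [17/6, 1, -5/3], [11/3, 1, -7/3]] · [[-2, 4], [21, 1], [8, 8]] = [[-2, -1], [2, -1], [-5, -3]].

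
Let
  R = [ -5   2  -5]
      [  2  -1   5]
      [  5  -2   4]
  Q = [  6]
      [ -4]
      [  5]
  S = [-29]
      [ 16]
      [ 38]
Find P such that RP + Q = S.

P = [[5], [0], [2]]

RP = S − Q = [[-35], [20], [33]].
Left-multiplying both sides by R⁻¹ gives P = R⁻¹(S − Q).
R has determinant -1; R⁻¹ = [[-6, -2, -5], [-17, -5, -15], [-1, 0, -1]].
P = R⁻¹(S − Q) = [[5], [0], [2]].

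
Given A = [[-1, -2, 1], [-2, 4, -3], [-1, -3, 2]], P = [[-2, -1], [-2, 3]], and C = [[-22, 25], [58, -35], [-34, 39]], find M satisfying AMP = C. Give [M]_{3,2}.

Left-multiply by A⁻¹ and right-multiply by P⁻¹: M = A⁻¹CP⁻¹.
A has determinant -3; A⁻¹ = [[1/3, -1/3, -2/3], [-7/3, 1/3, 5/3], [-10/3, 1/3, 8/3]].
det P = -8, so P⁻¹ = [[-3/8, -1/8], [-1/4, 1/4]].
A⁻¹C = [[-4, -6], [14, -5], [2, 9]].
M = (A⁻¹C)P⁻¹ = [[3, -1], [-4, -3], [-3, 2]].

2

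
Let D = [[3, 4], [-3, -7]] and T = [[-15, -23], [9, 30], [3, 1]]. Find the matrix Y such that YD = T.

Since D sits to the right of Y, Y = TD⁻¹.
det D = -9, so D⁻¹ = [[7/9, 4/9], [-1/3, -1/3]].
Y = TD⁻¹ = [[-15, -23], [9, 30], [3, 1]] · [[7/9, 4/9], [-1/3, -1/3]] = [[-4, 1], [-3, -6], [2, 1]].

Y = [[-4, 1], [-3, -6], [2, 1]]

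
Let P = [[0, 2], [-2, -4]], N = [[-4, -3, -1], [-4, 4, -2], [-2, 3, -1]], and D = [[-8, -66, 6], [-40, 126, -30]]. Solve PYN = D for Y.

Y = [[-5, 0, -4], [5, -3, -2]]

Left-multiply by P⁻¹ and right-multiply by N⁻¹: Y = P⁻¹DN⁻¹.
P has determinant 4; P⁻¹ = [[-1, -1/2], [1/2, 0]].
N has determinant -4; N⁻¹ = [[-1/2, 3/2, -5/2], [0, -1/2, 1], [1, -9/2, 7]].
P⁻¹D = [[28, 3, 9], [-4, -33, 3]].
Y = (P⁻¹D)N⁻¹ = [[-5, 0, -4], [5, -3, -2]].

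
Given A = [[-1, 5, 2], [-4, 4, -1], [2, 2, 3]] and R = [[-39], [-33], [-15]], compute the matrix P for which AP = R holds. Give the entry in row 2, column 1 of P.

Since A multiplies P on the left, P = A⁻¹R.
det A = 4; the adjugate gives A⁻¹ = [[7/2, -11/4, -13/4], [5/2, -7/4, -9/4], [-4, 3, 4]].
P = A⁻¹R = [[7/2, -11/4, -13/4], [5/2, -7/4, -9/4], [-4, 3, 4]] · [[-39], [-33], [-15]] = [[3], [-6], [-3]].

-6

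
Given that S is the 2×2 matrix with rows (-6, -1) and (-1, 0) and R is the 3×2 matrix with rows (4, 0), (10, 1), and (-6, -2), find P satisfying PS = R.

P = [[0, -4], [-1, -4], [2, -6]]

Right-multiplying both sides by S⁻¹ gives P = RS⁻¹.
det S = -1, so S⁻¹ = [[0, -1], [-1, 6]].
P = RS⁻¹ = [[4, 0], [10, 1], [-6, -2]] · [[0, -1], [-1, 6]] = [[0, -4], [-1, -4], [2, -6]].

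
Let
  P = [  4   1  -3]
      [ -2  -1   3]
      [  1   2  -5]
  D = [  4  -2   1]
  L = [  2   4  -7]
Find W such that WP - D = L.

WP = L + D = [[6, 2, -6]].
Since P sits to the right of W, W = (L + D)P⁻¹.
P has determinant -2; P⁻¹ = [[1/2, 1/2, 0], [7/2, 17/2, 3], [3/2, 7/2, 1]].
W = (L + D)P⁻¹ = [[1, -1, 0]].

W = [[1, -1, 0]]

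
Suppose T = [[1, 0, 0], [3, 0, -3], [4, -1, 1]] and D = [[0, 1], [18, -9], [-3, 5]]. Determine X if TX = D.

X = [[0, 1], [-3, 3], [-6, 4]]

Left-multiplying both sides by T⁻¹ gives X = T⁻¹D.
det T = -3; the adjugate gives T⁻¹ = [[1, 0, 0], [5, -1/3, -1], [1, -1/3, 0]].
X = T⁻¹D = [[1, 0, 0], [5, -1/3, -1], [1, -1/3, 0]] · [[0, 1], [18, -9], [-3, 5]] = [[0, 1], [-3, 3], [-6, 4]].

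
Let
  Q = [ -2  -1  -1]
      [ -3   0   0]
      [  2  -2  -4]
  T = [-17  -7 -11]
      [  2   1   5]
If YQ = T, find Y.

Y = [[3, 5, 2], [3, -4, -2]]

Right-multiplying both sides by Q⁻¹ gives Y = TQ⁻¹.
det Q = 6; the adjugate gives Q⁻¹ = [[0, -1/3, 0], [-2, 5/3, 1/2], [1, -1, -1/2]].
Y = TQ⁻¹ = [[-17, -7, -11], [2, 1, 5]] · [[0, -1/3, 0], [-2, 5/3, 1/2], [1, -1, -1/2]] = [[3, 5, 2], [3, -4, -2]].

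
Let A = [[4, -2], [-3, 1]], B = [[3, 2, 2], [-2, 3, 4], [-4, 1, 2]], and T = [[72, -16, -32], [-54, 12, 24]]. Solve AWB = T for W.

Isolating W: multiply by A⁻¹ from the left and B⁻¹ from the right, so W = A⁻¹TB⁻¹.
A has determinant -2; A⁻¹ = [[-1/2, -1], [-3/2, -2]].
det B = 2, so B⁻¹ = [[1, -1, 1], [-6, 7, -8], [5, -11/2, 13/2]].
A⁻¹T = [[18, -4, -8], [0, 0, 0]].
W = (A⁻¹T)B⁻¹ = [[2, -2, -2], [0, 0, 0]].

W = [[2, -2, -2], [0, 0, 0]]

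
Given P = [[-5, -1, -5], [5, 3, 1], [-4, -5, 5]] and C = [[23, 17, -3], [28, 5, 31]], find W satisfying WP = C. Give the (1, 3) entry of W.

-2

Since P sits to the right of W, W = CP⁻¹.
det P = -6, so P⁻¹ = [[-10/3, -5, -7/3], [29/6, 15/2, 10/3], [13/6, 7/2, 5/3]].
W = CP⁻¹ = [[23, 17, -3], [28, 5, 31]] · [[-10/3, -5, -7/3], [29/6, 15/2, 10/3], [13/6, 7/2, 5/3]] = [[-1, 2, -2], [-2, 6, 3]].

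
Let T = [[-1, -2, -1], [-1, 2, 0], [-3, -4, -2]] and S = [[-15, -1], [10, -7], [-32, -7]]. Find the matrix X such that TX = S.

Since T multiplies X on the left, X = T⁻¹S.
T has determinant -2; T⁻¹ = [[2, 0, -1], [1, 1/2, -1/2], [-5, -1, 2]].
X = T⁻¹S = [[2, 0, -1], [1, 1/2, -1/2], [-5, -1, 2]] · [[-15, -1], [10, -7], [-32, -7]] = [[2, 5], [6, -1], [1, -2]].

X = [[2, 5], [6, -1], [1, -2]]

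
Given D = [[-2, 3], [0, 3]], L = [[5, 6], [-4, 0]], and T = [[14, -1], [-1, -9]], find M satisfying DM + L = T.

M = [[-3, -1], [1, -3]]

DM = T − L = [[9, -7], [3, -9]].
Left-multiplying both sides by D⁻¹ gives M = D⁻¹(T − L).
D has determinant -6; D⁻¹ = [[-1/2, 1/2], [0, 1/3]].
M = D⁻¹(T − L) = [[-3, -1], [1, -3]].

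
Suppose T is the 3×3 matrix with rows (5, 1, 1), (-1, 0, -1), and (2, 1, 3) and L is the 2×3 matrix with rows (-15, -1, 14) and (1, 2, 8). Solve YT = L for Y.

Y = [[-6, -5, 5], [-1, 0, 3]]

Right-multiplying both sides by T⁻¹ gives Y = LT⁻¹.
T has determinant 5; T⁻¹ = [[1/5, -2/5, -1/5], [1/5, 13/5, 4/5], [-1/5, -3/5, 1/5]].
Y = LT⁻¹ = [[-15, -1, 14], [1, 2, 8]] · [[1/5, -2/5, -1/5], [1/5, 13/5, 4/5], [-1/5, -3/5, 1/5]] = [[-6, -5, 5], [-1, 0, 3]].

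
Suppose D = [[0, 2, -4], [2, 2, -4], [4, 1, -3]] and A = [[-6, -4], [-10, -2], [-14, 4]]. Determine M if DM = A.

Since D multiplies M on the left, M = D⁻¹A.
det D = 4; the adjugate gives D⁻¹ = [[-1/2, 1/2, 0], [-5/2, 4, -2], [-3/2, 2, -1]].
M = D⁻¹A = [[-1/2, 1/2, 0], [-5/2, 4, -2], [-3/2, 2, -1]] · [[-6, -4], [-10, -2], [-14, 4]] = [[-2, 1], [3, -6], [3, -2]].

M = [[-2, 1], [3, -6], [3, -2]]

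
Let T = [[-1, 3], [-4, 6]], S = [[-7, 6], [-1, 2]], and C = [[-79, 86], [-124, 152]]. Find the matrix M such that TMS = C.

M = [[3, -4], [4, 4]]

Left-multiply by T⁻¹ and right-multiply by S⁻¹: M = T⁻¹CS⁻¹.
det T = 6, so T⁻¹ = [[1, -1/2], [2/3, -1/6]].
det S = -8; the adjugate gives S⁻¹ = [[-1/4, 3/4], [-1/8, 7/8]].
T⁻¹C = [[-17, 10], [-32, 32]].
M = (T⁻¹C)S⁻¹ = [[3, -4], [4, 4]].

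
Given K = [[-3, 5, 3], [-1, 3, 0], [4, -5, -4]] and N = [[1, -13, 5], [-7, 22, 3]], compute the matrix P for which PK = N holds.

P = [[-1, -6, -2], [5, 4, 3]]

Right-multiplying both sides by K⁻¹ gives P = NK⁻¹.
det K = -5, so K⁻¹ = [[12/5, -1, 9/5], [4/5, 0, 3/5], [7/5, -1, 4/5]].
P = NK⁻¹ = [[1, -13, 5], [-7, 22, 3]] · [[12/5, -1, 9/5], [4/5, 0, 3/5], [7/5, -1, 4/5]] = [[-1, -6, -2], [5, 4, 3]].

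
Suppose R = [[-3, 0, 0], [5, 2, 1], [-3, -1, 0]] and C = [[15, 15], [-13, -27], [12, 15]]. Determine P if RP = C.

P = [[-5, -5], [3, 0], [6, -2]]

Since R multiplies P on the left, P = R⁻¹C.
R has determinant -3; R⁻¹ = [[-1/3, 0, 0], [1, 0, -1], [-1/3, 1, 2]].
P = R⁻¹C = [[-1/3, 0, 0], [1, 0, -1], [-1/3, 1, 2]] · [[15, 15], [-13, -27], [12, 15]] = [[-5, -5], [3, 0], [6, -2]].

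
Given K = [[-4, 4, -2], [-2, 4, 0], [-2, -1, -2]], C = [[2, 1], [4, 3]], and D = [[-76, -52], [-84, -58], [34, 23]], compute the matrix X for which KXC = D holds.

Isolating X: multiply by K⁻¹ from the left and C⁻¹ from the right, so X = K⁻¹DC⁻¹.
det K = -4; the adjugate gives K⁻¹ = [[2, -5/2, -2], [1, -1, -1], [-5/2, 3, 2]].
det C = 2; the adjugate gives C⁻¹ = [[3/2, -1/2], [-2, 1]].
K⁻¹D = [[-10, -5], [-26, -17], [6, 2]].
X = (K⁻¹D)C⁻¹ = [[-5, 0], [-5, -4], [5, -1]].

X = [[-5, 0], [-5, -4], [5, -1]]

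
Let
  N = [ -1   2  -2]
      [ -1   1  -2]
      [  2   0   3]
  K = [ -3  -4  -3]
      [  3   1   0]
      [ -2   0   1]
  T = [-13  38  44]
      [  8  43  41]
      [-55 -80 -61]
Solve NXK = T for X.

X = [[3, -4, 1], [0, -5, 3], [5, 4, 0]]

Left-multiply by N⁻¹ and right-multiply by K⁻¹: X = N⁻¹TK⁻¹.
det N = -1, so N⁻¹ = [[-3, 6, 2], [1, -1, 0], [2, -4, -1]].
det K = 3, so K⁻¹ = [[1/3, 4/3, 1], [-1, -3, -3], [2/3, 8/3, 3]].
N⁻¹T = [[-23, -16, -8], [-21, -5, 3], [-3, -16, -15]].
X = (N⁻¹T)K⁻¹ = [[3, -4, 1], [0, -5, 3], [5, 4, 0]].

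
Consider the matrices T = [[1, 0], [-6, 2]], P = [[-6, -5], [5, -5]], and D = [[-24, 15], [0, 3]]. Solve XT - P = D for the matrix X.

XT = D + P = [[-30, 10], [5, -2]].
Right-multiplying both sides by T⁻¹ gives X = (D + P)T⁻¹.
det T = 2; the adjugate gives T⁻¹ = [[1, 0], [3, 1/2]].
X = (D + P)T⁻¹ = [[0, 5], [-1, -1]].

X = [[0, 5], [-1, -1]]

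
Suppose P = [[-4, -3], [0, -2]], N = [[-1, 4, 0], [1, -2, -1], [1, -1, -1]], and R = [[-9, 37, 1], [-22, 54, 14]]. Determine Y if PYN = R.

Left-multiply by P⁻¹ and right-multiply by N⁻¹: Y = P⁻¹RN⁻¹.
P has determinant 8; P⁻¹ = [[-1/4, 3/8], [0, -1/2]].
det N = -1, so N⁻¹ = [[-1, -4, 4], [0, -1, 1], [-1, -3, 2]].
P⁻¹R = [[-6, 11, 5], [11, -27, -7]].
Y = (P⁻¹R)N⁻¹ = [[1, -2, -3], [-4, 4, 3]].

Y = [[1, -2, -3], [-4, 4, 3]]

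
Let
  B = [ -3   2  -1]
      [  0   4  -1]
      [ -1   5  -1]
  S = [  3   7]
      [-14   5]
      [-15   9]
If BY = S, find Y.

B is on the left of Y, so left-multiply by B⁻¹: Y = B⁻¹S.
B has determinant -5; B⁻¹ = [[-1/5, 3/5, -2/5], [-1/5, -2/5, 3/5], [-4/5, -13/5, 12/5]].
Y = B⁻¹S = [[-1/5, 3/5, -2/5], [-1/5, -2/5, 3/5], [-4/5, -13/5, 12/5]] · [[3, 7], [-14, 5], [-15, 9]] = [[-3, -2], [-4, 2], [-2, 3]].

Y = [[-3, -2], [-4, 2], [-2, 3]]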